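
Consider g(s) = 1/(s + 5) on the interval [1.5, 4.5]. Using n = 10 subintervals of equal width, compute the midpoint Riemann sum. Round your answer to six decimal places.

Δs = (4.5 − 1.5)/10 = 0.3.
Midpoints: 1.65, 1.95, 2.25, 2.55, 2.85, 3.15, 3.45, 3.75, 4.05, 4.35.
g(1.65) = 20/133, g(1.95) = 20/139, g(2.25) = 4/29, g(2.55) = 20/151, g(2.85) = 20/157, g(3.15) = 20/163, g(3.45) = 20/169, g(3.75) = 4/35, g(4.05) = 20/181, g(4.35) = 20/187.
Sum = Δs · [g(1.65) + g(1.95) + g(2.25) + ...].
Sum ≈ 0.379442.

0.379442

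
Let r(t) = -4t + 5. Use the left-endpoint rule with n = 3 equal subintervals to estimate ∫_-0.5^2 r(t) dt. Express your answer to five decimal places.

9.16667

Δt = (2 − (-0.5))/3 = 5/6.
Left endpoints: -0.5, 1/3, 7/6.
r(-0.5) = 7, r(1/3) = 11/3, r(7/6) = 1/3.
Sum = Δt · [r(-0.5) + r(1/3) + r(7/6)].
Sum ≈ 9.16667.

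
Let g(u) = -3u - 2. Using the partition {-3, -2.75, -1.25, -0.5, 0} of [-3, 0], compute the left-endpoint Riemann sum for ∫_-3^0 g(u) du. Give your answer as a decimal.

12.1875

Subinterval widths: 0.25, 1.5, 0.75, 0.5.
Left endpoints: -3, -2.75, -1.25, -0.5.
g(-3) = 7, g(-2.75) = 6.25, g(-1.25) = 1.75, g(-0.5) = -0.5.
Sum = Σ Δu_i · g(u_i).
Sum = 12.1875.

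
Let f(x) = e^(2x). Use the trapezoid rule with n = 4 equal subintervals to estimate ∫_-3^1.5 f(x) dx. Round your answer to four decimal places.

13.9586

Δx = (1.5 − (-3))/4 = 1.125.
f(-3) ≈ 0.0025, f(-1.875) ≈ 0.0235, f(-0.75) ≈ 0.2231, f(0.375) ≈ 2.1170, f(1.5) ≈ 20.0855.
T_4 = (Δx/2)·[f(x_0) + 2f(x_1) + 2f(x_2) + 2f(x_3) + f(x_4)].
Sum ≈ 13.9586.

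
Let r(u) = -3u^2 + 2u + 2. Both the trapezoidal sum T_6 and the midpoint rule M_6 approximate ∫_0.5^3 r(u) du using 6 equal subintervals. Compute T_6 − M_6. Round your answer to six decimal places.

T_6 ≈ -13.34201389.
M_6 ≈ -13.01649306.
T_6 − M_6 ≈ -0.325521.

-0.325521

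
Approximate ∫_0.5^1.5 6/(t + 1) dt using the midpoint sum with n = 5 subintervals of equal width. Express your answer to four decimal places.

Δt = (1.5 − 0.5)/5 = 0.2.
Midpoints: 0.6, 0.8, 1, 1.2, 1.4.
f(0.6) = 3.75, f(0.8) = 10/3, f(1) = 3, f(1.2) = 30/11, f(1.4) = 2.5.
Sum = Δt · [f(0.6) + f(0.8) + f(1) + f(1.2) + f(1.4)].
Sum ≈ 3.0621.

3.0621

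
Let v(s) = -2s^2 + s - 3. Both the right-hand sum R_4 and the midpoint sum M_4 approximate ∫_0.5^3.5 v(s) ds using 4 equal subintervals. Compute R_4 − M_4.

-8.71875

R_4 = -39.9375.
M_4 = -31.21875.
R_4 − M_4 = -8.71875.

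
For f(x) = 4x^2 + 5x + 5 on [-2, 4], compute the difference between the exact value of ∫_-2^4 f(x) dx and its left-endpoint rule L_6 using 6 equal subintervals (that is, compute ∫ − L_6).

35

Exact integral: ∫_-2^4 f(x) dx = 156.
L_6 = 121.
Error = 156 − 121 = 35.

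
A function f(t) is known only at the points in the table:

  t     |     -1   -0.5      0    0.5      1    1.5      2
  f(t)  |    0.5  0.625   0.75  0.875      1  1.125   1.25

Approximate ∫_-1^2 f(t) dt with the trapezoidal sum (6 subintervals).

Δt = 0.5.
T_6 = (0.5/2)·[0.5 + 2·0.625 + 2·0.75 + 2·0.875 + 2·1 + 2·1.125 + 1.25] = 2.625.

2.625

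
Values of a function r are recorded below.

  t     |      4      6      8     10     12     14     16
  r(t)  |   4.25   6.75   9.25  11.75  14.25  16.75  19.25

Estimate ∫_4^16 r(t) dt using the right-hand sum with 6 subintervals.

156

Δt = 2.
Sum = 2·[6.75 + 9.25 + 11.75 + 14.25 + 16.75 + 19.25] = 156.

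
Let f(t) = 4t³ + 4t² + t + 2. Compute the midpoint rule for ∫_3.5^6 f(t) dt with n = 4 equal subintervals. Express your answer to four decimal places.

1388.6816

Δt = (6 − 3.5)/4 = 0.625.
Midpoints: 3.8125, 4.4375, 5.0625, 5.6875.
f(3.8125) = 292469/1024, f(4.4375) = 445159/1024, f(5.0625) = 643649/1024, f(5.6875) = 893939/1024.
Sum = Δt · [f(3.8125) + f(4.4375) + f(5.0625) + f(5.6875)].
Sum ≈ 1388.6816.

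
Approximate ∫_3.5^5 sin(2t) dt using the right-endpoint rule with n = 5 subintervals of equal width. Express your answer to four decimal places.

Δt = (5 − 3.5)/5 = 0.3.
Right endpoints: 3.8, 4.1, 4.4, 4.7, 5.
f(3.8) ≈ 0.9679, f(4.1) ≈ 0.9407, f(4.4) ≈ 0.5849, f(4.7) ≈ 0.0248, f(5) ≈ -0.5440.
Sum = Δt · [f(3.8) + f(4.1) + f(4.4) + f(4.7) + f(5)].
Sum ≈ 0.5923.

0.5923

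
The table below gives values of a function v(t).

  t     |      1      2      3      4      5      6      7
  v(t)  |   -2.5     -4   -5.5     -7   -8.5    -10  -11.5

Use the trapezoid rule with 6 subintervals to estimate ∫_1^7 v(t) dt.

-42

Δt = 1.
T_6 = (1/2)·[(-2.5) + 2·(-4) + 2·(-5.5) + 2·(-7) + 2·(-8.5) + 2·(-10) + (-11.5)] = -42.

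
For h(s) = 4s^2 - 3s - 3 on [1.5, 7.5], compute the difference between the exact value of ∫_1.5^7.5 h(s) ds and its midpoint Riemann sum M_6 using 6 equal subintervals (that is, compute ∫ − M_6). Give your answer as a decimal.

2

Exact integral: ∫_1.5^7.5 h(s) ds = 459.
M_6 = 457.
Error = 459 − 457 = 2.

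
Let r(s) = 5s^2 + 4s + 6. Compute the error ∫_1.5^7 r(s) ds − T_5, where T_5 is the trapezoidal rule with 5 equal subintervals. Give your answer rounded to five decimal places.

-5.54583

Exact integral: ∫_1.5^7 r(s) ds ≈ 692.5416667.
T_5 = 698.0875.
Error ≈ 692.5416667 − 698.0875 ≈ -5.54583.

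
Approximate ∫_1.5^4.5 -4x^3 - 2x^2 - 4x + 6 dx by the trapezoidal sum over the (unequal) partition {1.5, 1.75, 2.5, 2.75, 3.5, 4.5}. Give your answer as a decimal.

-494.6875

Subinterval widths: 0.25, 0.75, 0.25, 0.75, 1.
f(1.5) = -18, f(1.75) = -28.5625, f(2.5) = -79, f(2.75) = -103.3125, f(3.5) = -204, f(4.5) = -417.
On each subinterval the trapezoid contributes (Δx_i/2)·[f(x_{i-1}) + f(x_i)].
Sum = -494.6875.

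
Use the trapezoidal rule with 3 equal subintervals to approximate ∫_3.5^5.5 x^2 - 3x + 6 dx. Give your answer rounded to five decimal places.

Δx = (5.5 − 3.5)/3 = 2/3.
f(3.5) = 7.75, f(25/6) = 391/36, f(29/6) = 535/36, f(5.5) = 19.75.
T_3 = (Δx/2)·[f(x_0) + 2f(x_1) + 2f(x_2) + f(x_3)].
Sum ≈ 26.31481.

26.31481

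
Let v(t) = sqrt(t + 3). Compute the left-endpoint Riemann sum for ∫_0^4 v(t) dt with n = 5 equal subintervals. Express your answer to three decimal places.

8.512

Δt = (4 − 0)/5 = 0.8.
Left endpoints: 0, 0.8, 1.6, 2.4, 3.2.
v(0) ≈ 1.732, v(0.8) ≈ 1.949, v(1.6) ≈ 2.145, v(2.4) ≈ 2.324, v(3.2) ≈ 2.490.
Sum = Δt · [v(0) + v(0.8) + v(1.6) + v(2.4) + v(3.2)].
Sum ≈ 8.512.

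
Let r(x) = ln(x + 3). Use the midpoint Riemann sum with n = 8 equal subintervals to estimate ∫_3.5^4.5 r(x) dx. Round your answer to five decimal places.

Δx = (4.5 − 3.5)/8 = 0.125.
Midpoints: 3.5625, 3.6875, 3.8125, 3.9375, 4.0625, 4.1875, 4.3125, 4.4375.
r(3.5625) ≈ 1.88137, r(3.6875) ≈ 1.90024, r(3.8125) ≈ 1.91876, r(3.9375) ≈ 1.93694, r(4.0625) ≈ 1.95480, r(4.1875) ≈ 1.97234, r(4.3125) ≈ 1.98959, r(4.4375) ≈ 2.00653.
Sum = Δx · [r(3.5625) + r(3.6875) + r(3.8125) + ...].
Sum ≈ 1.94507.

1.94507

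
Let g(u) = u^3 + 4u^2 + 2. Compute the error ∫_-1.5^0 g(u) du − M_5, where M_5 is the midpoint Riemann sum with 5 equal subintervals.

Exact integral: ∫_-1.5^0 g(u) du = 6.234375.
M_5 = 6.2146875.
Error = 6.234375 − 6.2146875 = 0.0196875.

0.0196875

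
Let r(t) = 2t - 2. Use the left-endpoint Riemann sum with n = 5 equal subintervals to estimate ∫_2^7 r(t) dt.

30

Δt = (7 − 2)/5 = 1.
Left endpoints: 2, 3, 4, 5, 6.
r(2) = 2, r(3) = 4, r(4) = 6, r(5) = 8, r(6) = 10.
Sum = Δt · [r(2) + r(3) + r(4) + r(5) + r(6)].
Sum = 30.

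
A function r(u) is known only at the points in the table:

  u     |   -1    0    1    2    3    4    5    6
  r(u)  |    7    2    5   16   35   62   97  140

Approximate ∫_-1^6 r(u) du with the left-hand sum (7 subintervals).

Δu = 1.
Sum = 1·[7 + 2 + 5 + 16 + 35 + 62 + 97] = 224.

224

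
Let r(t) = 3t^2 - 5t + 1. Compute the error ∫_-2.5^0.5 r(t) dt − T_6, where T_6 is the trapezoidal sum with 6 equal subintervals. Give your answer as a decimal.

Exact integral: ∫_-2.5^0.5 r(t) dt = 33.75.
T_6 = 34.125.
Error = 33.75 − 34.125 = -0.375.

-0.375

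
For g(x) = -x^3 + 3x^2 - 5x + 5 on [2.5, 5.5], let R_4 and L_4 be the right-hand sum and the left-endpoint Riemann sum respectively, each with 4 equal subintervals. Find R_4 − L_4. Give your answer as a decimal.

R_4 = -150.9375.
L_4 = -80.625.
R_4 − L_4 = -70.3125.

-70.3125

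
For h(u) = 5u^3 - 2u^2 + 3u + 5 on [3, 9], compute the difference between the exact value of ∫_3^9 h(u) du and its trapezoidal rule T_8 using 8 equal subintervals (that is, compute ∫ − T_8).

-49.5

Exact integral: ∫_3^9 h(u) du = 7770.
T_8 = 7819.5.
Error = 7770 − 7819.5 = -49.5.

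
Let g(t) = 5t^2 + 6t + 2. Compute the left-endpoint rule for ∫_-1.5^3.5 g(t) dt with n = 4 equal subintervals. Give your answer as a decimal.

73.59375

Δt = (3.5 − (-1.5))/4 = 1.25.
Left endpoints: -1.5, -0.25, 1, 2.25.
g(-1.5) = 4.25, g(-0.25) = 0.8125, g(1) = 13, g(2.25) = 40.8125.
Sum = Δt · [g(-1.5) + g(-0.25) + g(1) + g(2.25)].
Sum = 73.59375.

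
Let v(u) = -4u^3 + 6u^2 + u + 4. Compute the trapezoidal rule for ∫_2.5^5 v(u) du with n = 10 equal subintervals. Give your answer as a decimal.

-348.828125

Δu = (5 − 2.5)/10 = 0.25.
v(2.5) = -18.5, v(2.75) = -31.0625, v(3) = -47, v(3.25) = -66.6875, v(3.5) = -90.5, v(3.75) = -118.8125, v(4) = -152, v(4.25) = -190.4375, v(4.5) = -234.5, v(4.75) = -284.5625, v(5) = -341.
T_10 = (Δu/2)·[v(u_0) + 2v(u_1) + ... + 2v(u_{9}) + v(u_10)].
Sum = -348.828125.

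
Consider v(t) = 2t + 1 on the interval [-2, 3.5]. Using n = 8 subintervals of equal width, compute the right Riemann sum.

Δt = (3.5 − (-2))/8 = 0.6875.
Right endpoints: -1.3125, -0.625, 0.0625, 0.75, 1.4375, 2.125, 2.8125, 3.5.
v(-1.3125) = -1.625, v(-0.625) = -0.25, v(0.0625) = 1.125, v(0.75) = 2.5, v(1.4375) = 3.875, v(2.125) = 5.25, v(2.8125) = 6.625, v(3.5) = 8.
Sum = Δt · [v(-1.3125) + v(-0.625) + v(0.0625) + ...].
Sum = 17.53125.

17.53125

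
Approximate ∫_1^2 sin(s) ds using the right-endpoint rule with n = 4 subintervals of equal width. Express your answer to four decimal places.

0.9599

Δs = (2 − 1)/4 = 0.25.
Right endpoints: 1.25, 1.5, 1.75, 2.
f(1.25) ≈ 0.9490, f(1.5) ≈ 0.9975, f(1.75) ≈ 0.9840, f(2) ≈ 0.9093.
Sum = Δs · [f(1.25) + f(1.5) + f(1.75) + f(2)].
Sum ≈ 0.9599.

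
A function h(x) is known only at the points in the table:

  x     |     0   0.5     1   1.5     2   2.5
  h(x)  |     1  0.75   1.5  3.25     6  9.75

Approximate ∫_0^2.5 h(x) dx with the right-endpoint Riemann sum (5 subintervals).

10.625

Δx = 0.5.
Sum = 0.5·[0.75 + 1.5 + 3.25 + 6 + 9.75] = 10.625.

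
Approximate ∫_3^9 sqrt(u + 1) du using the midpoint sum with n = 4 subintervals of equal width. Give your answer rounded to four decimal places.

Δu = (9 − 3)/4 = 1.5.
Midpoints: 3.75, 5.25, 6.75, 8.25.
f(3.75) ≈ 2.1794, f(5.25) ≈ 2.5000, f(6.75) ≈ 2.7839, f(8.25) ≈ 3.0414.
Sum = Δu · [f(3.75) + f(5.25) + f(6.75) + f(8.25)].
Sum ≈ 15.7571.

15.7571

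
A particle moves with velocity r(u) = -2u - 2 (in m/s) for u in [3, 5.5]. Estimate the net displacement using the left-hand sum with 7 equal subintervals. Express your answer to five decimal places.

Δu = (5.5 − 3)/7 = 5/14.
Left endpoints: 3, 47/14, 26/7, 57/14, 31/7, 67/14, 36/7.
r(3) = -8, r(47/14) = -61/7, r(26/7) = -66/7, r(57/14) = -71/7, r(31/7) = -76/7, r(67/14) = -81/7, r(36/7) = -86/7.
Sum = Δu · [r(3) + r(47/14) + r(26/7) + ...].
Sum ≈ -25.35714.

-25.35714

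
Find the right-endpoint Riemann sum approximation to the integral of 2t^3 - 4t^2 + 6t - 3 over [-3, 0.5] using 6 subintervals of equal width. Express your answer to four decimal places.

-83.5119

Δt = (0.5 − (-3))/6 = 7/12.
Right endpoints: -29/12, -11/6, -1.25, -2/3, -1/12, 0.5.
f(-29/12) = -59693/864, f(-11/6) = -4295/108, f(-1.25) = -20.65625, f(-2/3) = -253/27, f(-1/12) = -3049/864, f(0.5) = -0.75.
Sum = Δt · [f(-29/12) + f(-11/6) + f(-1.25) + ...].
Sum ≈ -83.5119.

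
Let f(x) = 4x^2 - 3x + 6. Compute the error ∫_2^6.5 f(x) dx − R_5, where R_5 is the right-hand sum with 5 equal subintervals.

-65.205

Exact integral: ∫_2^6.5 f(x) dx = 325.125.
R_5 = 390.33.
Error = 325.125 − 390.33 = -65.205.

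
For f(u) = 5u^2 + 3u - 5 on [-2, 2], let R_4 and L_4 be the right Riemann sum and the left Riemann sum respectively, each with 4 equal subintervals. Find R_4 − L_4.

R_4 = 16.
L_4 = 4.
R_4 − L_4 = 12.

12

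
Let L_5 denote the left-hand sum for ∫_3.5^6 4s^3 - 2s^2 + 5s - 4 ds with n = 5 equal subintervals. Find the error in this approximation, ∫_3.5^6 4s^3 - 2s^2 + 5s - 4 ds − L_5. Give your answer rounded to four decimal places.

158.6458

Exact integral: ∫_3.5^6 f(s) ds ≈ 1079.895833.
L_5 = 921.25.
Error ≈ 1079.895833 − 921.25 ≈ 158.6458.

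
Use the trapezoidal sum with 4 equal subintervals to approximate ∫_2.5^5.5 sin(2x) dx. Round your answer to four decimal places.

0.1124

Δx = (5.5 − 2.5)/4 = 0.75.
f(2.5) ≈ -0.9589, f(3.25) ≈ 0.2151, f(4) ≈ 0.9894, f(4.75) ≈ -0.0752, f(5.5) ≈ -1.0000.
T_4 = (Δx/2)·[f(x_0) + 2f(x_1) + 2f(x_2) + 2f(x_3) + f(x_4)].
Sum ≈ 0.1124.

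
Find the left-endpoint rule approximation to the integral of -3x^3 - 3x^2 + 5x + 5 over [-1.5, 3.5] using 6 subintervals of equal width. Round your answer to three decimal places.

-52.049

Δx = (3.5 − (-1.5))/6 = 5/6.
Left endpoints: -1.5, -2/3, 1/6, 1, 11/6, 8/3.
f(-1.5) = 0.875, f(-2/3) = 11/9, f(1/6) = 413/72, f(1) = 4, f(11/6) = -1037/72, f(8/3) = -539/9.
Sum = Δx · [f(-1.5) + f(-2/3) + f(1/6) + ...].
Sum ≈ -52.049.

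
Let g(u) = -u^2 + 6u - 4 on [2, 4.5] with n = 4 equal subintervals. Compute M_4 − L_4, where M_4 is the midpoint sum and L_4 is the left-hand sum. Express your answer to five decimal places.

-0.14648

M_4 ≈ 11.1230469.
L_4 = 11.26953125.
M_4 − L_4 ≈ -0.14648.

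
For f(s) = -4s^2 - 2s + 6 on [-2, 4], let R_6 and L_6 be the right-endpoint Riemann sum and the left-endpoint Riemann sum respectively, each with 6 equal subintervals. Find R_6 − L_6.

-60

R_6 = -106.
L_6 = -46.
R_6 − L_6 = -60.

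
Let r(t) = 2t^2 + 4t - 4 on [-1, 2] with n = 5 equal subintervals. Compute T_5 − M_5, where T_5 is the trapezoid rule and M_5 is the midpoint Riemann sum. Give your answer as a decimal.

T_5 = 0.36.
M_5 = -0.18.
T_5 − M_5 = 0.54.

0.54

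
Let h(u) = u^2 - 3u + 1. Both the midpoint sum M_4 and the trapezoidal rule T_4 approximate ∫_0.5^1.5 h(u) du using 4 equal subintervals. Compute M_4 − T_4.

M_4 = -0.921875.
T_4 = -0.90625.
M_4 − T_4 = -0.015625.

-0.015625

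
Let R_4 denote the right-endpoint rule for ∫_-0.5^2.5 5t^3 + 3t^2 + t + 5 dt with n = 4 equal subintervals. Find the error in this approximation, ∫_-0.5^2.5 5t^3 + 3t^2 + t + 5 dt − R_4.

-42.46875

Exact integral: ∫_-0.5^2.5 f(t) dt = 82.5.
R_4 = 124.96875.
Error = 82.5 − 124.96875 = -42.46875.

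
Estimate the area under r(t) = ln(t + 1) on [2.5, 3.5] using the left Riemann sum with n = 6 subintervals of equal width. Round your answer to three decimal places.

1.363

Δt = (3.5 − 2.5)/6 = 1/6.
Left endpoints: 2.5, 8/3, 17/6, 3, 19/6, 10/3.
r(2.5) ≈ 1.253, r(8/3) ≈ 1.299, r(17/6) ≈ 1.344, r(3) ≈ 1.386, r(19/6) ≈ 1.427, r(10/3) ≈ 1.466.
Sum = Δt · [r(2.5) + r(8/3) + r(17/6) + ...].
Sum ≈ 1.363.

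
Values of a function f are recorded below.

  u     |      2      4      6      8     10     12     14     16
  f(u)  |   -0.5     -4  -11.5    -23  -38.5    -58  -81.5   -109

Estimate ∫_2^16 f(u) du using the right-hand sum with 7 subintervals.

Δu = 2.
Sum = 2·[(-4) + (-11.5) + (-23) + (-38.5) + (-58) + (-81.5) + (-109)] = -651.

-651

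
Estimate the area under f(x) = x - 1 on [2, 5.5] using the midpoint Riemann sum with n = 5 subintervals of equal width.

Δx = (5.5 − 2)/5 = 0.7.
Midpoints: 2.35, 3.05, 3.75, 4.45, 5.15.
f(2.35) = 1.35, f(3.05) = 2.05, f(3.75) = 2.75, f(4.45) = 3.45, f(5.15) = 4.15.
Sum = Δx · [f(2.35) + f(3.05) + f(3.75) + f(4.45) + f(5.15)].
Sum = 9.625.

9.625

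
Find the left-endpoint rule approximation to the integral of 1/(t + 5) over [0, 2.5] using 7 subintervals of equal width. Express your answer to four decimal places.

0.4176

Δt = (2.5 − 0)/7 = 5/14.
Left endpoints: 0, 5/14, 5/7, 15/14, 10/7, 25/14, 15/7.
f(0) = 0.2, f(5/14) = 14/75, f(5/7) = 0.175, f(15/14) = 14/85, f(10/7) = 7/45, f(25/14) = 14/95, f(15/7) = 0.14.
Sum = Δt · [f(0) + f(5/14) + f(5/7) + ...].
Sum ≈ 0.4176.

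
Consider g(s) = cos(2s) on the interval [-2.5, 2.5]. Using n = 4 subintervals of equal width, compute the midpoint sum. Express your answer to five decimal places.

-1.26309

Δs = (2.5 − (-2.5))/4 = 1.25.
Midpoints: -1.875, -0.625, 0.625, 1.875.
g(-1.875) ≈ -0.82056, g(-0.625) ≈ 0.31532, g(0.625) ≈ 0.31532, g(1.875) ≈ -0.82056.
Sum = Δs · [g(-1.875) + g(-0.625) + g(0.625) + g(1.875)].
Sum ≈ -1.26309.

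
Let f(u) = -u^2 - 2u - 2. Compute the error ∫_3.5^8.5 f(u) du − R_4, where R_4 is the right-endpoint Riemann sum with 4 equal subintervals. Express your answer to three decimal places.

45.052

Exact integral: ∫_3.5^8.5 f(u) du ≈ -260.41667.
R_4 = -305.46875.
Error ≈ -260.41667 − (-305.46875) ≈ 45.052.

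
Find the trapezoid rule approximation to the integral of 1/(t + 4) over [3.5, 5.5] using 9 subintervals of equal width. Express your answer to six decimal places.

Δt = (5.5 − 3.5)/9 = 2/9.
f(3.5) = 2/15, f(67/18) = 18/139, f(71/18) = 18/143, f(25/6) = 6/49, f(79/18) = 18/151, f(83/18) = 18/155, f(29/6) = 6/53, f(91/18) = 18/163, f(95/18) = 18/167, f(5.5) = 2/19.
T_9 = (Δt/2)·[f(t_0) + 2f(t_1) + ... + 2f(t_{8}) + f(t_9)].
Sum ≈ 0.236416.

0.236416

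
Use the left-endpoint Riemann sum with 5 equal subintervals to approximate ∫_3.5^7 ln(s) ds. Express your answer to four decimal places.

5.4883

Δs = (7 − 3.5)/5 = 0.7.
Left endpoints: 3.5, 4.2, 4.9, 5.6, 6.3.
f(3.5) ≈ 1.2528, f(4.2) ≈ 1.4351, f(4.9) ≈ 1.5892, f(5.6) ≈ 1.7228, f(6.3) ≈ 1.8405.
Sum = Δs · [f(3.5) + f(4.2) + f(4.9) + f(5.6) + f(6.3)].
Sum ≈ 5.4883.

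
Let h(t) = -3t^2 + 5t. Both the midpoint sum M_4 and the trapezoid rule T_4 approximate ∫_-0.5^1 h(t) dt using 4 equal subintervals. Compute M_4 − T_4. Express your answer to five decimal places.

0.15820

M_4 ≈ 0.8027344.
T_4 = 0.64453125.
M_4 − T_4 ≈ 0.15820.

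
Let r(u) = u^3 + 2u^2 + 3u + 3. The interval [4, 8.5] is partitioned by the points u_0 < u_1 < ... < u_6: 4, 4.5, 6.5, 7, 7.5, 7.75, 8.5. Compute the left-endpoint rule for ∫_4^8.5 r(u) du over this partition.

1373.92578125

Subinterval widths: 0.5, 2, 0.5, 0.5, 0.25, 0.75.
Left endpoints: 4, 4.5, 6.5, 7, 7.5, 7.75.
r(4) = 111, r(4.5) = 148.125, r(6.5) = 381.625, r(7) = 465, r(7.5) = 559.875, r(7.75) = 611.859375.
Sum = Σ Δu_i · r(u_i).
Sum = 1373.92578125.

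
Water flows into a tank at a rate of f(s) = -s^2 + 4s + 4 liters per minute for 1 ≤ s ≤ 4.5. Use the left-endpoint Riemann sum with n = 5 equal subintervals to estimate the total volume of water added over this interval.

Δs = (4.5 − 1)/5 = 0.7.
Left endpoints: 1, 1.7, 2.4, 3.1, 3.8.
f(1) = 7, f(1.7) = 7.91, f(2.4) = 7.84, f(3.1) = 6.79, f(3.8) = 4.76.
Sum = Δs · [f(1) + f(1.7) + f(2.4) + f(3.1) + f(3.8)].
Sum = 24.01.

24.01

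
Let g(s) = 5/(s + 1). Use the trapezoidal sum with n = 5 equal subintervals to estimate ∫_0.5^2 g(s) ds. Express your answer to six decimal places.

3.478175

Δs = (2 − 0.5)/5 = 0.3.
g(0.5) = 10/3, g(0.8) = 25/9, g(1.1) = 50/21, g(1.4) = 25/12, g(1.7) = 50/27, g(2) = 5/3.
T_5 = (Δs/2)·[g(s_0) + 2g(s_1) + ... + 2g(s_{4}) + g(s_5)].
Sum ≈ 3.478175.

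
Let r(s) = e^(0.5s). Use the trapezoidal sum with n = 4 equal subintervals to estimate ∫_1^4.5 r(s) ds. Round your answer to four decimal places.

Δs = (4.5 − 1)/4 = 0.875.
r(1) ≈ 1.6487, r(1.875) ≈ 2.5536, r(2.75) ≈ 3.9551, r(3.625) ≈ 6.1257, r(4.5) ≈ 9.4877.
T_4 = (Δs/2)·[r(s_0) + 2r(s_1) + 2r(s_2) + 2r(s_3) + r(s_4)].
Sum ≈ 15.9273.

15.9273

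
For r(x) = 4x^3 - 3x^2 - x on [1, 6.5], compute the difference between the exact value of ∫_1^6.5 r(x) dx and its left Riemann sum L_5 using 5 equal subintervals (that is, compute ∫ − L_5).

484.3025

Exact integral: ∫_1^6.5 r(x) dx = 1489.8125.
L_5 = 1005.51.
Error = 1489.8125 − 1005.51 = 484.3025.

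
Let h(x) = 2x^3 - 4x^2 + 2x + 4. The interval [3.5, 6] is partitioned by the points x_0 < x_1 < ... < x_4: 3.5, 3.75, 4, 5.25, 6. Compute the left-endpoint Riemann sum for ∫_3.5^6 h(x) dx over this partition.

Subinterval widths: 0.25, 0.25, 1.25, 0.75.
Left endpoints: 3.5, 3.75, 4, 5.25.
h(3.5) = 47.75, h(3.75) = 60.71875, h(4) = 76, h(5.25) = 193.65625.
Sum = Σ Δx_i · h(x_i).
Sum = 267.359375.

267.359375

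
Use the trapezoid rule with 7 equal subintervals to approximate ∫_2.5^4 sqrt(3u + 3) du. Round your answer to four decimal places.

Δu = (4 − 2.5)/7 = 3/14.
f(2.5) ≈ 3.2404, f(19/7) ≈ 3.3381, f(41/14) ≈ 3.4330, f(22/7) ≈ 3.5254, f(47/14) ≈ 3.6154, f(25/7) ≈ 3.7033, f(53/14) ≈ 3.7891, f(4) ≈ 3.8730.
T_7 = (Δu/2)·[f(u_0) + 2f(u_1) + ... + 2f(u_{6}) + f(u_7)].
Sum ≈ 5.3488.

5.3488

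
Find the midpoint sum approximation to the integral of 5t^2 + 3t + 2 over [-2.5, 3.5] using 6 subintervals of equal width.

Δt = (3.5 − (-2.5))/6 = 1.
Midpoints: -2, -1, 0, 1, 2, 3.
f(-2) = 16, f(-1) = 4, f(0) = 2, f(1) = 10, f(2) = 28, f(3) = 56.
Sum = Δt · [f(-2) + f(-1) + f(0) + ...].
Sum = 116.

116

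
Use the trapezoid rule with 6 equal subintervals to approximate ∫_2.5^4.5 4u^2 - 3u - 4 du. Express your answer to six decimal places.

71.814815

Δu = (4.5 − 2.5)/6 = 1/3.
f(2.5) = 13.5, f(17/6) = 353/18, f(19/6) = 479/18, f(3.5) = 34.5, f(23/6) = 779/18, f(25/6) = 953/18, f(4.5) = 63.5.
T_6 = (Δu/2)·[f(u_0) + 2f(u_1) + ... + 2f(u_{5}) + f(u_6)].
Sum ≈ 71.814815.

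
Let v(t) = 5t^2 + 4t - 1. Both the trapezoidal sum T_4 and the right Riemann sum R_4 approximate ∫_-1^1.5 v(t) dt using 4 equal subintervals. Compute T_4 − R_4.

T_4 = 8.10546875.
R_4 = 13.18359375.
T_4 − R_4 = -5.078125.

-5.078125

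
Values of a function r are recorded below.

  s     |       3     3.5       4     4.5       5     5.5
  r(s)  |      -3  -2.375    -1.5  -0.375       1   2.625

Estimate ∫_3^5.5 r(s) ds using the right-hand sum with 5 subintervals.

-0.3125

Δs = 0.5.
Sum = 0.5·[(-2.375) + (-1.5) + (-0.375) + 1 + 2.625] = -0.3125.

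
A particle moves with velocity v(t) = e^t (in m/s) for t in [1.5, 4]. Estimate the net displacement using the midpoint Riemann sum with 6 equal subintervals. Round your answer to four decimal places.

49.7558

Δt = (4 − 1.5)/6 = 5/12.
Midpoints: 41/24, 2.125, 61/24, 71/24, 3.375, 91/24.
v(41/24) ≈ 5.5198, v(2.125) ≈ 8.3729, v(61/24) ≈ 12.7008, v(71/24) ≈ 19.2658, v(3.375) ≈ 29.2243, v(91/24) ≈ 44.3302.
Sum = Δt · [v(41/24) + v(2.125) + v(61/24) + ...].
Sum ≈ 49.7558.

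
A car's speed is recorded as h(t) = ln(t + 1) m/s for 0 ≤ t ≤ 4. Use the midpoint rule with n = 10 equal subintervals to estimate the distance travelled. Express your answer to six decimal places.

4.052464

Δt = (4 − 0)/10 = 0.4.
Midpoints: 0.2, 0.6, 1, 1.4, 1.8, 2.2, 2.6, 3, 3.4, 3.8.
h(0.2) ≈ 0.182322, h(0.6) ≈ 0.470004, h(1) ≈ 0.693147, h(1.4) ≈ 0.875469, h(1.8) ≈ 1.029619, h(2.2) ≈ 1.163151, h(2.6) ≈ 1.280934, h(3) ≈ 1.386294, h(3.4) ≈ 1.481605, h(3.8) ≈ 1.568616.
Sum = Δt · [h(0.2) + h(0.6) + h(1) + ...].
Sum ≈ 4.052464.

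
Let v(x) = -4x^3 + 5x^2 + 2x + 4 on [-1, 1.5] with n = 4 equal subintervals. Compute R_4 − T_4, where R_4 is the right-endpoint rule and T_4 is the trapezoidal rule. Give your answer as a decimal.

R_4 = 12.8515625.
T_4 = 14.8046875.
R_4 − T_4 = -1.953125.

-1.953125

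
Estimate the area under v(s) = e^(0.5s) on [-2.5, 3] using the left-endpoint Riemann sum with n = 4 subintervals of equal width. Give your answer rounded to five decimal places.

Δs = (3 − (-2.5))/4 = 1.375.
Left endpoints: -2.5, -1.125, 0.25, 1.625.
v(-2.5) ≈ 0.28650, v(-1.125) ≈ 0.56978, v(0.25) ≈ 1.13315, v(1.625) ≈ 2.25353.
Sum = Δs · [v(-2.5) + v(-1.125) + v(0.25) + v(1.625)].
Sum ≈ 5.83408.

5.83408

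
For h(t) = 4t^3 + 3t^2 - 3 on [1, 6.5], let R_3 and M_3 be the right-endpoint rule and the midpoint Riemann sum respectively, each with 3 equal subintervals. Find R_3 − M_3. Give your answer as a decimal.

1338.5625

R_3 ≈ 3305.80555556.
M_3 ≈ 1967.24305556.
R_3 − M_3 = 1338.5625.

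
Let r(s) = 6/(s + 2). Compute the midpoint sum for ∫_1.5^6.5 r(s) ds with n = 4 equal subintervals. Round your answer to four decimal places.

5.2980

Δs = (6.5 − 1.5)/4 = 1.25.
Midpoints: 2.125, 3.375, 4.625, 5.875.
r(2.125) = 16/11, r(3.375) = 48/43, r(4.625) = 48/53, r(5.875) = 16/21.
Sum = Δs · [r(2.125) + r(3.375) + r(4.625) + r(5.875)].
Sum ≈ 5.2980.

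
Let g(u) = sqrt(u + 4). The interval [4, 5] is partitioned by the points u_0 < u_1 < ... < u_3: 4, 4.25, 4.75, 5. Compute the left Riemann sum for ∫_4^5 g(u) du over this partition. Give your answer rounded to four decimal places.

2.8828

Subinterval widths: 0.25, 0.5, 0.25.
Left endpoints: 4, 4.25, 4.75.
g(4) ≈ 2.8284, g(4.25) ≈ 2.8723, g(4.75) ≈ 2.9580.
Sum = Σ Δu_i · g(u_i).
Sum ≈ 2.8828.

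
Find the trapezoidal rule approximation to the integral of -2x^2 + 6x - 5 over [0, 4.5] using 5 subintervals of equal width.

-23.715

Δx = (4.5 − 0)/5 = 0.9.
f(0) = -5, f(0.9) = -1.22, f(1.8) = -0.68, f(2.7) = -3.38, f(3.6) = -9.32, f(4.5) = -18.5.
T_5 = (Δx/2)·[f(x_0) + 2f(x_1) + ... + 2f(x_{4}) + f(x_5)].
Sum = -23.715.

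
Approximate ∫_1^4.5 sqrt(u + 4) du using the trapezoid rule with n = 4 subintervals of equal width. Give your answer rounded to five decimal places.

Δu = (4.5 − 1)/4 = 0.875.
f(1) ≈ 2.23607, f(1.875) ≈ 2.42384, f(2.75) ≈ 2.59808, f(3.625) ≈ 2.76134, f(4.5) ≈ 2.91548.
T_4 = (Δu/2)·[f(u_0) + 2f(u_1) + 2f(u_2) + 2f(u_3) + f(u_4)].
Sum ≈ 9.06415.

9.06415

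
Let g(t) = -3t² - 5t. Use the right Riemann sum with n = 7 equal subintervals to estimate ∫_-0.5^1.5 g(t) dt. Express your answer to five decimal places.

Δt = (1.5 − (-0.5))/7 = 2/7.
Right endpoints: -3/14, 1/14, 5/14, 9/14, 13/14, 17/14, 1.5.
g(-3/14) = 183/196, g(1/14) = -73/196, g(5/14) = -425/196, g(9/14) = -873/196, g(13/14) = -1417/196, g(17/14) = -2057/196, g(1.5) = -14.25.
Sum = Δt · [g(-3/14) + g(1/14) + g(5/14) + ...].
Sum ≈ -10.86735.

-10.86735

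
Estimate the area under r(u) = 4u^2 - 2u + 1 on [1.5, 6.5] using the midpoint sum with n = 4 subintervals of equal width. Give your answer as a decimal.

324.0625

Δu = (6.5 − 1.5)/4 = 1.25.
Midpoints: 2.125, 3.375, 4.625, 5.875.
r(2.125) = 14.8125, r(3.375) = 39.8125, r(4.625) = 77.3125, r(5.875) = 127.3125.
Sum = Δu · [r(2.125) + r(3.375) + r(4.625) + r(5.875)].
Sum = 324.0625.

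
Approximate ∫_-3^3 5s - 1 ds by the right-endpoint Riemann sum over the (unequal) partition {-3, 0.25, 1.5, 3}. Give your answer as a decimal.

Subinterval widths: 3.25, 1.25, 1.5.
Right endpoints: 0.25, 1.5, 3.
f(0.25) = 0.25, f(1.5) = 6.5, f(3) = 14.
Sum = Σ Δs_i · f(s_i).
Sum = 29.9375.

29.9375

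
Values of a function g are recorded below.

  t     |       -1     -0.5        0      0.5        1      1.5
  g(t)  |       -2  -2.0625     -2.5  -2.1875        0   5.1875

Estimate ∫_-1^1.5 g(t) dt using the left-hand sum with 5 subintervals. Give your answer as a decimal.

-4.375

Δt = 0.5.
Sum = 0.5·[(-2) + (-2.0625) + (-2.5) + (-2.1875) + 0] = -4.375.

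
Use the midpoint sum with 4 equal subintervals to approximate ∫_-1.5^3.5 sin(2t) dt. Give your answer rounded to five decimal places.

Δt = (3.5 − (-1.5))/4 = 1.25.
Midpoints: -0.875, 0.375, 1.625, 2.875.
f(-0.875) ≈ -0.98399, f(0.375) ≈ 0.68164, f(1.625) ≈ -0.10820, f(2.875) ≈ -0.50828.
Sum = Δt · [f(-0.875) + f(0.375) + f(1.625) + f(2.875)].
Sum ≈ -1.14853.

-1.14853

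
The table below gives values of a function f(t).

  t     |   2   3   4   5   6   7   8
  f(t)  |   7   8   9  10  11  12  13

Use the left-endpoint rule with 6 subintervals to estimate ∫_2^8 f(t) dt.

Δt = 1.
Sum = 1·[7 + 8 + 9 + 10 + 11 + 12] = 57.

57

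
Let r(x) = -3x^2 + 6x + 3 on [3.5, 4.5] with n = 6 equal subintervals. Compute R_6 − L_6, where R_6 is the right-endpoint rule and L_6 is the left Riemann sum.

R_6 ≈ -22.76388889.
L_6 ≈ -19.76388889.
R_6 − L_6 = -3.

-3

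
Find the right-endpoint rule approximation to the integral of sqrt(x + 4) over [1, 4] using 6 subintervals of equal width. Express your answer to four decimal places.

7.7785

Δx = (4 − 1)/6 = 0.5.
Right endpoints: 1.5, 2, 2.5, 3, 3.5, 4.
f(1.5) ≈ 2.3452, f(2) ≈ 2.4495, f(2.5) ≈ 2.5495, f(3) ≈ 2.6458, f(3.5) ≈ 2.7386, f(4) ≈ 2.8284.
Sum = Δx · [f(1.5) + f(2) + f(2.5) + ...].
Sum ≈ 7.7785.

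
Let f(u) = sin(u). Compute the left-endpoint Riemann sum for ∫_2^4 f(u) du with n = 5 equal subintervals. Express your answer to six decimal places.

0.567542

Δu = (4 − 2)/5 = 0.4.
Left endpoints: 2, 2.4, 2.8, 3.2, 3.6.
f(2) ≈ 0.909297, f(2.4) ≈ 0.675463, f(2.8) ≈ 0.334988, f(3.2) ≈ -0.058374, f(3.6) ≈ -0.442520.
Sum = Δu · [f(2) + f(2.4) + f(2.8) + f(3.2) + f(3.6)].
Sum ≈ 0.567542.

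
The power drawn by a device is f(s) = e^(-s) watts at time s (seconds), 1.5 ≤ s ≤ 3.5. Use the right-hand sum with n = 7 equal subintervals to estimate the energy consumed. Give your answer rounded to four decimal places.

Δs = (3.5 − 1.5)/7 = 2/7.
Right endpoints: 25/14, 29/14, 33/14, 37/14, 41/14, 45/14, 3.5.
f(25/14) ≈ 0.1677, f(29/14) ≈ 0.1260, f(33/14) ≈ 0.0947, f(37/14) ≈ 0.0712, f(41/14) ≈ 0.0535, f(45/14) ≈ 0.0402, f(3.5) ≈ 0.0302.
Sum = Δs · [f(25/14) + f(29/14) + f(33/14) + ...].
Sum ≈ 0.1667.

0.1667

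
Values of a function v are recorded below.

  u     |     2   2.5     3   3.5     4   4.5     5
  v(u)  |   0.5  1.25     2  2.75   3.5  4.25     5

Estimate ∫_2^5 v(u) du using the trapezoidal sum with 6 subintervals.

8.25

Δu = 0.5.
T_6 = (0.5/2)·[0.5 + 2·1.25 + 2·2 + 2·2.75 + 2·3.5 + 2·4.25 + 5] = 8.25.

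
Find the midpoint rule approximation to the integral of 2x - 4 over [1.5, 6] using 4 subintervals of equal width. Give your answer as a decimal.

15.75

Δx = (6 − 1.5)/4 = 1.125.
Midpoints: 2.0625, 3.1875, 4.3125, 5.4375.
f(2.0625) = 0.125, f(3.1875) = 2.375, f(4.3125) = 4.625, f(5.4375) = 6.875.
Sum = Δx · [f(2.0625) + f(3.1875) + f(4.3125) + f(5.4375)].
Sum = 15.75.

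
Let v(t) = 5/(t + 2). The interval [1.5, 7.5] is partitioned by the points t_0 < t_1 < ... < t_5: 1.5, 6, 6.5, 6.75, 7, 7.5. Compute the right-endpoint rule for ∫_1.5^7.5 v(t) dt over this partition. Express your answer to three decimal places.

Subinterval widths: 4.5, 0.5, 0.25, 0.25, 0.5.
Right endpoints: 6, 6.5, 6.75, 7, 7.5.
v(6) = 0.625, v(6.5) = 10/17, v(6.75) = 4/7, v(7) = 5/9, v(7.5) = 10/19.
Sum = Σ Δt_i · v(t_i).
Sum ≈ 3.652.

3.652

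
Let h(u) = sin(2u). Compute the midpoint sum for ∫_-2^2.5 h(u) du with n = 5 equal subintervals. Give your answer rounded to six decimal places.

-0.538457

Δu = (2.5 − (-2))/5 = 0.9.
Midpoints: -1.55, -0.65, 0.25, 1.15, 2.05.
h(-1.55) ≈ -0.041581, h(-0.65) ≈ -0.963558, h(0.25) ≈ 0.479426, h(1.15) ≈ 0.745705, h(2.05) ≈ -0.818277.
Sum = Δu · [h(-1.55) + h(-0.65) + h(0.25) + h(1.15) + h(2.05)].
Sum ≈ -0.538457.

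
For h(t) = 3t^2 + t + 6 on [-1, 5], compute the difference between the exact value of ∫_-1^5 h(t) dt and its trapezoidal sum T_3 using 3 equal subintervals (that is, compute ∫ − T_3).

Exact integral: ∫_-1^5 h(t) dt = 174.
T_3 = 186.
Error = 174 − 186 = -12.

-12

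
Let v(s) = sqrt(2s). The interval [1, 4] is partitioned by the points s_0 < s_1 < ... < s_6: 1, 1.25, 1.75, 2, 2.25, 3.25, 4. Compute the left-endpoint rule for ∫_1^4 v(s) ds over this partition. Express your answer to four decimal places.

6.1453

Subinterval widths: 0.25, 0.5, 0.25, 0.25, 1, 0.75.
Left endpoints: 1, 1.25, 1.75, 2, 2.25, 3.25.
v(1) ≈ 1.4142, v(1.25) ≈ 1.5811, v(1.75) ≈ 1.8708, v(2) ≈ 2.0000, v(2.25) ≈ 2.1213, v(3.25) ≈ 2.5495.
Sum = Σ Δs_i · v(s_i).
Sum ≈ 6.1453.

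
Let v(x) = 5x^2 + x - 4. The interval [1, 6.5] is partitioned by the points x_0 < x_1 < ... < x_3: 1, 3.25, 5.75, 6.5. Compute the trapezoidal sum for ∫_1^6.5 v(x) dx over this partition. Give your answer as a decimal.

477.53125

Subinterval widths: 2.25, 2.5, 0.75.
v(1) = 2, v(3.25) = 52.0625, v(5.75) = 167.0625, v(6.5) = 213.75.
On each subinterval the trapezoid contributes (Δx_i/2)·[v(x_{i-1}) + v(x_i)].
Sum = 477.53125.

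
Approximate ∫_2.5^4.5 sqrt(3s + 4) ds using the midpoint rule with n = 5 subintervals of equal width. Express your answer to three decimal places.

Δs = (4.5 − 2.5)/5 = 0.4.
Midpoints: 2.7, 3.1, 3.5, 3.9, 4.3.
f(2.7) ≈ 3.479, f(3.1) ≈ 3.647, f(3.5) ≈ 3.808, f(3.9) ≈ 3.962, f(4.3) ≈ 4.111.
Sum = Δs · [f(2.7) + f(3.1) + f(3.5) + f(3.9) + f(4.3)].
Sum ≈ 7.603.

7.603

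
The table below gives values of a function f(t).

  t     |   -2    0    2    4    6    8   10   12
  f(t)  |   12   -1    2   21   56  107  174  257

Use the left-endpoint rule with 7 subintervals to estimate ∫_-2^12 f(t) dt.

742

Δt = 2.
Sum = 2·[12 + (-1) + 2 + 21 + 56 + 107 + 174] = 742.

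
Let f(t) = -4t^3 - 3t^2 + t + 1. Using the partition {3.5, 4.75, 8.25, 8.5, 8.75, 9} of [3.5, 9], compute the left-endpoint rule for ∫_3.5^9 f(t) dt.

Subinterval widths: 1.25, 3.5, 0.25, 0.25, 0.25.
Left endpoints: 3.5, 4.75, 8.25, 8.5, 8.75.
f(3.5) = -203.75, f(4.75) = -490.625, f(8.25) = -2441, f(8.5) = -2663.75, f(8.75) = -2899.625.
Sum = Σ Δt_i · f(t_i).
Sum = -3972.96875.

-3972.96875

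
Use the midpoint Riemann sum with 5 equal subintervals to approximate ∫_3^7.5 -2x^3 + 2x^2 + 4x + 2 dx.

-1165.820625

Δx = (7.5 − 3)/5 = 0.9.
Midpoints: 3.45, 4.35, 5.25, 6.15, 7.05.
f(3.45) = -42.52225, f(4.35) = -107.38075, f(5.25) = -211.28125, f(6.15) = -362.97175, f(7.05) = -571.20025.
Sum = Δx · [f(3.45) + f(4.35) + f(5.25) + f(6.15) + f(7.05)].
Sum = -1165.820625.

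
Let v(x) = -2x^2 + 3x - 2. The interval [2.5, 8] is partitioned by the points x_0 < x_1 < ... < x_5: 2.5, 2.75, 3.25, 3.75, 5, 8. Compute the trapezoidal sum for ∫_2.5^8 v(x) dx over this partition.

-265.03125

Subinterval widths: 0.25, 0.5, 0.5, 1.25, 3.
v(2.5) = -7, v(2.75) = -8.875, v(3.25) = -13.375, v(3.75) = -18.875, v(5) = -37, v(8) = -106.
On each subinterval the trapezoid contributes (Δx_i/2)·[v(x_{i-1}) + v(x_i)].
Sum = -265.03125.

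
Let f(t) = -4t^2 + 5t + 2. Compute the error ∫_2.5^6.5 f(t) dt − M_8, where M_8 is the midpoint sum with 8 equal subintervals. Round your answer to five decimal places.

-0.33333

Exact integral: ∫_2.5^6.5 f(t) dt ≈ -247.3333333.
M_8 = -247.
Error ≈ -247.3333333 − (-247) ≈ -0.33333.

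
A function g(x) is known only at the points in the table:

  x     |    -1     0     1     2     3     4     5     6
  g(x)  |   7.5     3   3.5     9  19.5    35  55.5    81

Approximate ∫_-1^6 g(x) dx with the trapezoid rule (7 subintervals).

169.75

Δx = 1.
T_7 = (1/2)·[7.5 + 2·3 + 2·3.5 + 2·9 + 2·19.5 + 2·35 + 2·55.5 + 81] = 169.75.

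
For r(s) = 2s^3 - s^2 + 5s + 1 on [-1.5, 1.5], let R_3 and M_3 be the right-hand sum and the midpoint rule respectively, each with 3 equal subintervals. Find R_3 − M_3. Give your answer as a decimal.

13.5

R_3 = 14.5.
M_3 = 1.
R_3 − M_3 = 13.5.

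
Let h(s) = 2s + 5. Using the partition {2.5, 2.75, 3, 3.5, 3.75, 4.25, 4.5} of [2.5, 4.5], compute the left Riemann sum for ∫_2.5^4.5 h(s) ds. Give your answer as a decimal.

Subinterval widths: 0.25, 0.25, 0.5, 0.25, 0.5, 0.25.
Left endpoints: 2.5, 2.75, 3, 3.5, 3.75, 4.25.
h(2.5) = 10, h(2.75) = 10.5, h(3) = 11, h(3.5) = 12, h(3.75) = 12.5, h(4.25) = 13.5.
Sum = Σ Δs_i · h(s_i).
Sum = 23.25.

23.25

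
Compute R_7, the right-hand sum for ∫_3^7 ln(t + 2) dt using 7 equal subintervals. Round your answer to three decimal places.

Δt = (7 − 3)/7 = 4/7.
Right endpoints: 25/7, 29/7, 33/7, 37/7, 41/7, 45/7, 7.
f(25/7) ≈ 1.718, f(29/7) ≈ 1.815, f(33/7) ≈ 1.904, f(37/7) ≈ 1.986, f(41/7) ≈ 2.061, f(45/7) ≈ 2.132, f(7) ≈ 2.197.
Sum = Δt · [f(25/7) + f(29/7) + f(33/7) + ...].
Sum ≈ 7.893.

7.893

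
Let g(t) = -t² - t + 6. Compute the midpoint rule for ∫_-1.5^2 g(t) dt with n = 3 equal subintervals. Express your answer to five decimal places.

16.73032

Δt = (2 − (-1.5))/3 = 7/6.
Midpoints: -11/12, 0.25, 17/12.
g(-11/12) = 875/144, g(0.25) = 5.6875, g(17/12) = 371/144.
Sum = Δt · [g(-11/12) + g(0.25) + g(17/12)].
Sum ≈ 16.73032.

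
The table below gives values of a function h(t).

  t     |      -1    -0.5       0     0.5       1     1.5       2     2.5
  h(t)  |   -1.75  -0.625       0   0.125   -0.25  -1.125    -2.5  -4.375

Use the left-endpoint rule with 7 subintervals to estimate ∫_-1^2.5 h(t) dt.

-3.0625

Δt = 0.5.
Sum = 0.5·[(-1.75) + (-0.625) + 0 + 0.125 + (-0.25) + (-1.125) + (-2.5)] = -3.0625.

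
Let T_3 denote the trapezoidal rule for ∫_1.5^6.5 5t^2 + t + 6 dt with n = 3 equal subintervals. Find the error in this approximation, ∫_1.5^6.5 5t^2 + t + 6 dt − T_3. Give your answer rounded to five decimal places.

-11.57407

Exact integral: ∫_1.5^6.5 f(t) dt ≈ 502.0833333.
T_3 ≈ 513.6574074.
Error ≈ 502.0833333 − 513.6574074 ≈ -11.57407.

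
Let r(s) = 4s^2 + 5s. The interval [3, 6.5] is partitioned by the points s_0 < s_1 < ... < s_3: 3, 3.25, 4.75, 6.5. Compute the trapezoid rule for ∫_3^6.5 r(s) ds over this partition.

Subinterval widths: 0.25, 1.5, 1.75.
r(3) = 51, r(3.25) = 58.5, r(4.75) = 114, r(6.5) = 201.5.
On each subinterval the trapezoid contributes (Δs_i/2)·[r(s_{i-1}) + r(s_i)].
Sum = 419.125.

419.125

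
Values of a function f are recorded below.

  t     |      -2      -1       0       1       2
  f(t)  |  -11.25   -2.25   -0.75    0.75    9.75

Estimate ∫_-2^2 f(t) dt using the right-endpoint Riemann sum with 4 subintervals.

7.5

Δt = 1.
Sum = 1·[(-2.25) + (-0.75) + 0.75 + 9.75] = 7.5.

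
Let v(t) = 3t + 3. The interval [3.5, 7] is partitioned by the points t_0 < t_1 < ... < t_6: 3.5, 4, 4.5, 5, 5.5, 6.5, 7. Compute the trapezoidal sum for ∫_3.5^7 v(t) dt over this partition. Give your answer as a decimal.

65.625

Subinterval widths: 0.5, 0.5, 0.5, 0.5, 1, 0.5.
v(3.5) = 13.5, v(4) = 15, v(4.5) = 16.5, v(5) = 18, v(5.5) = 19.5, v(6.5) = 22.5, v(7) = 24.
On each subinterval the trapezoid contributes (Δt_i/2)·[v(t_{i-1}) + v(t_i)].
Sum = 65.625.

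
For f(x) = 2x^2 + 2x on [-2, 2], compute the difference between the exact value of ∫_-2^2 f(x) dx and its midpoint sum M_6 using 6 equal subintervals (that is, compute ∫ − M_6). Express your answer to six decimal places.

Exact integral: ∫_-2^2 f(x) dx ≈ 10.66666667.
M_6 ≈ 10.37037037.
Error ≈ 10.66666667 − 10.37037037 ≈ 0.296296.

0.296296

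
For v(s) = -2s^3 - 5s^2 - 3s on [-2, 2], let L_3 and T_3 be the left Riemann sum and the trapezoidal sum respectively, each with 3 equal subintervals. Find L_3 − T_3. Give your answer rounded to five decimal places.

29.33333

L_3 ≈ -3.2592593.
T_3 ≈ -32.5925926.
L_3 − T_3 ≈ 29.33333.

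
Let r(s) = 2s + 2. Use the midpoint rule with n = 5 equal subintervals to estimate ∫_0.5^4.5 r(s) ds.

Δs = (4.5 − 0.5)/5 = 0.8.
Midpoints: 0.9, 1.7, 2.5, 3.3, 4.1.
r(0.9) = 3.8, r(1.7) = 5.4, r(2.5) = 7, r(3.3) = 8.6, r(4.1) = 10.2.
Sum = Δs · [r(0.9) + r(1.7) + r(2.5) + r(3.3) + r(4.1)].
Sum = 28.

28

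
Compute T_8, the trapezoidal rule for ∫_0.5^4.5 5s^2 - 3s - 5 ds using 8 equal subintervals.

102.5

Δs = (4.5 − 0.5)/8 = 0.5.
f(0.5) = -5.25, f(1) = -3, f(1.5) = 1.75, f(2) = 9, f(2.5) = 18.75, f(3) = 31, f(3.5) = 45.75, f(4) = 63, f(4.5) = 82.75.
T_8 = (Δs/2)·[f(s_0) + 2f(s_1) + ... + 2f(s_{7}) + f(s_8)].
Sum = 102.5.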